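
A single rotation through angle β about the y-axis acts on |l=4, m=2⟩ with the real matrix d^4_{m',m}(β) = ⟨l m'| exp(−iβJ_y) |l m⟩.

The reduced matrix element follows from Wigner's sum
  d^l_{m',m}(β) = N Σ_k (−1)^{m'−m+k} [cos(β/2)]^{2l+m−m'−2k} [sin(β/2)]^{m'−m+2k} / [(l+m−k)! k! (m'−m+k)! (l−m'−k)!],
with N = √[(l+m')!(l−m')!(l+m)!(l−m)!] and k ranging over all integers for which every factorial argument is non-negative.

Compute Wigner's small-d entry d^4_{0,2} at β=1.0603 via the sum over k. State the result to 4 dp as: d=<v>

d=0.2020

d^4_{0,2}(β=1.0603) via Wigner's sum:
With c≡cos(β/2)=0.862731 and s≡sin(β/2)=0.505663, N=[24·24·720·2]^{1/2}=910.735966
k: max(0,(2)−(0))=2 … min(4+(2),4−(0))=4
  k=2: (−1)^0·910.7360/(96)·0.8627^6·0.5057^2 = +1.000222
  k=3: (−1)^1·910.7360/(36)·0.8627^4·0.5057^4 = -0.916296
  k=4: (−1)^2·910.7360/(96)·0.8627^2·0.5057^6 = +0.118042
d^4_{0,2}(1.0603) = +1.000222 -0.916296 +0.118042 = +0.201968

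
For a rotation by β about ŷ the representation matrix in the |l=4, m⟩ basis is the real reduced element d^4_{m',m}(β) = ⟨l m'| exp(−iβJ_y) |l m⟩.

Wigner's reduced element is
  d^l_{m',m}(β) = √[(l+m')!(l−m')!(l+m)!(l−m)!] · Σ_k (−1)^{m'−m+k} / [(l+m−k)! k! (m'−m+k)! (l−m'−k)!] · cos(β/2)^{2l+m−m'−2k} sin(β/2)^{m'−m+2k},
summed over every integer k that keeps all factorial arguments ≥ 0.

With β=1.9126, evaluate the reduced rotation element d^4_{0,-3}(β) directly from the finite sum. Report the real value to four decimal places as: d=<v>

d^4_{0,-3}(β=1.9126) via Wigner's sum:
Half-angle: c=0.576547, s=0.817064. N=√(24·24·1·5040)=1703.830978
k: max(0,(-3)−(0))=0 … min(4+(-3),4−(0))=1
  k=0: (−1)^3·1703.8310/(144)·0.5765^5·0.8171^3 = -0.411155
  k=1: (−1)^4·1703.8310/(144)·0.5765^3·0.8171^5 = +0.825750
d^4_{0,-3}(1.9126) = -0.411155 +0.825750 = +0.414595

d=0.4146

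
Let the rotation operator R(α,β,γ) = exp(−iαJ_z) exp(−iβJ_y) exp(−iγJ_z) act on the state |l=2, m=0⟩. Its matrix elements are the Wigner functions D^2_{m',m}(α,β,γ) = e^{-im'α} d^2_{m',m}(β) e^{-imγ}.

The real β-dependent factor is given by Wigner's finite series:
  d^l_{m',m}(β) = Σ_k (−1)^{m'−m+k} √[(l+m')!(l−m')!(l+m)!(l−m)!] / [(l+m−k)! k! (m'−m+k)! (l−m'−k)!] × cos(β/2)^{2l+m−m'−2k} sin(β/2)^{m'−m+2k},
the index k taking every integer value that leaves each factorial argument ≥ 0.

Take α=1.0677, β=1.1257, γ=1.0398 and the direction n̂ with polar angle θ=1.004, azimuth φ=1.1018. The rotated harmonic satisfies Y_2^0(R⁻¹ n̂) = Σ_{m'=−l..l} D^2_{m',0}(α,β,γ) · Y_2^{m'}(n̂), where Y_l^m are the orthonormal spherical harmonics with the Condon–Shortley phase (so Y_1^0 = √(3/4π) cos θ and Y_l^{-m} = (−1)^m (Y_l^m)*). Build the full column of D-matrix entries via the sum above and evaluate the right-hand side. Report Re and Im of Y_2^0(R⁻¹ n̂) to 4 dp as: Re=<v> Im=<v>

Re=0.6160 Im=0.0000

Need the full column D^2_{m',0} for m'=−2..2 at α=1.0677, β=1.1257, γ=1.0398.
cos(β/2)=0.845738, sin(β/2)=0.533599
d^2_{-2,0}: single k=2 term ⇒ +0.498858;  D = -0.266929+0.421435i
d^2_{-1,0}: k∈[1..2] ⇒ +0.790674 -0.314743 = +0.475932;  D = +0.229466+0.416961i
d^2_{0,0}: k∈[0..2] ⇒ +0.511615 -0.814631 +0.081070 = -0.221947;  D = -0.221947+0.000000i
d^2_{1,0}: k∈[0..1] ⇒ -0.790674 +0.314743 = -0.475932;  D = -0.229466+0.416961i
d^2_{2,0}: single k=0 term ⇒ +0.498858;  D = -0.266929-0.421435i
Y_2^{m'}(θ=1.004,φ=1.1018) and Σ D·Y over m':
  (-0.2669+0.4214i)·(-0.1626-0.2217i)  (+0.2295+0.4170i)·(+0.1582-0.3122i)  (-0.2219+0.0000i)·(-0.0426+0.0000i)  (-0.2295+0.4170i)·(-0.1582-0.3122i)  (-0.2669-0.4214i)·(-0.1626+0.2217i)
Y_2^0(R⁻¹ n̂) = +0.616007+0.000000i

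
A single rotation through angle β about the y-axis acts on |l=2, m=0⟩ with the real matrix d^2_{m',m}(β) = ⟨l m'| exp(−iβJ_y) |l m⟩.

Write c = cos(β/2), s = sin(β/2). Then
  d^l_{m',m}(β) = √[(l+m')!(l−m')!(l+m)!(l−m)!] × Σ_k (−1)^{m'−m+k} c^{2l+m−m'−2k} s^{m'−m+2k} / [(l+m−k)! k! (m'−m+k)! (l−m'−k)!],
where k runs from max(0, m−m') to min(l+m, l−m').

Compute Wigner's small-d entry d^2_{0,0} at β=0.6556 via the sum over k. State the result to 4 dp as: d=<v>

d=0.4425

d^2_{0,0}(β=0.6556) via Wigner's sum:
With c≡cos(β/2)=0.946753 and s≡sin(β/2)=0.321961, N=[2·2·2·2]^{1/2}=4.000000
k: max(0,(0)−(0))=0 … min(2+(0),2−(0))=2
  k=0: (−1)^0·4.0000/(4)·0.9468^4·0.3220^0 = +0.803427
  k=1: (−1)^1·4.0000/(1)·0.9468^2·0.3220^2 = -0.371655
  k=2: (−1)^2·4.0000/(4)·0.9468^0·0.3220^4 = +0.010745
d^2_{0,0}(0.6556) = +0.803427 -0.371655 +0.010745 = +0.442518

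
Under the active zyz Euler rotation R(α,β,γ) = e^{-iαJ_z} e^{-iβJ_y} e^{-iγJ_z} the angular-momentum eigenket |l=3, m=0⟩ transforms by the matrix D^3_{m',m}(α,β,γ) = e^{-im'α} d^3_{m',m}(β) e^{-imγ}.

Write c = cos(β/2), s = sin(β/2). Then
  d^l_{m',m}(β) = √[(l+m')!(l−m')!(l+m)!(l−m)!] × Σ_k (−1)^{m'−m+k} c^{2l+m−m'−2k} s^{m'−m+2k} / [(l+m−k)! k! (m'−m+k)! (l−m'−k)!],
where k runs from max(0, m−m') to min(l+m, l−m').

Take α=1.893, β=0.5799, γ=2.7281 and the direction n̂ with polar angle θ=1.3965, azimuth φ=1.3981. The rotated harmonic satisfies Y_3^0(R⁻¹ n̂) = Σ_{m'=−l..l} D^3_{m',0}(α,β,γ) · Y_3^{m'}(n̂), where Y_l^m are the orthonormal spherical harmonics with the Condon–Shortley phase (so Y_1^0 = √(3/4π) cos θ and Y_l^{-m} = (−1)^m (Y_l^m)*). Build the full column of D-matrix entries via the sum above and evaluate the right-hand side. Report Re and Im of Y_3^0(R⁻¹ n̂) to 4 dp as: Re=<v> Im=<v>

Need the full column D^3_{m',0} for m'=−3..3 at α=1.893, β=0.5799, γ=2.7281.
cos(β/2)=0.958258, sin(β/2)=0.285904
d^3_{-3,0}: single k=3 term ⇒ +0.091965;  D = +0.075684-0.052245i
d^3_{-2,0}: k∈[2..3] ⇒ +0.377513 -0.033605 = +0.343908;  D = -0.274939-0.206594i
d^3_{-1,0}: k∈[1..3] ⇒ +0.800247 -0.213708 +0.006341 = +0.592880;  D = -0.187740+0.562370i
d^3_{0,0}: k∈[0..3] ⇒ +0.774275 -0.620318 +0.055219 -0.000546 = +0.208630;  D = +0.208630+0.000000i
d^3_{1,0}: k∈[0..2] ⇒ -0.800247 +0.213708 -0.006341 = -0.592880;  D = +0.187740+0.562370i
d^3_{2,0}: k∈[0..1] ⇒ +0.377513 -0.033605 = +0.343908;  D = -0.274939+0.206594i
d^3_{3,0}: single k=0 term ⇒ -0.091965;  D = -0.075684-0.052245i
Y_3^{m'}(θ=1.3965,φ=1.3981) and Σ D·Y over m':
  (+0.0757-0.0522i)·(-0.1974+0.3462i)  (-0.2749-0.2066i)·(-0.1617-0.0582i)  (-0.1877+0.5624i)·(-0.0465+0.2664i)  (+0.2086+0.0000i)·(-0.1844+0.0000i)  (+0.1877+0.5624i)·(+0.0465+0.2664i)  (-0.2749+0.2066i)·(-0.1617+0.0582i)  (-0.0757-0.0522i)·(+0.1974+0.3462i)
Y_3^0(R⁻¹ n̂) = -0.249462+0.000000i

Re=-0.2495 Im=0.0000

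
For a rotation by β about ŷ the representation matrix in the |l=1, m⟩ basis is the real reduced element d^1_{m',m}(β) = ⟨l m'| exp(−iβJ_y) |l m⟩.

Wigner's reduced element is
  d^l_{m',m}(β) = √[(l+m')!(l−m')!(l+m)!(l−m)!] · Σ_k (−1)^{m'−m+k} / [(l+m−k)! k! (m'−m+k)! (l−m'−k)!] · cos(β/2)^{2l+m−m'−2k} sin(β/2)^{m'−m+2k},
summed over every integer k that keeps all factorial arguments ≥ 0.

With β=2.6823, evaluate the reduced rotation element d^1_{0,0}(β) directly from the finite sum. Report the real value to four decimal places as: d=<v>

d^1_{0,0}(β=2.6823) via Wigner's sum:
With c≡cos(β/2)=0.227633 and s≡sin(β/2)=0.973747, N=[1·1·1·1]^{1/2}=1.000000
k: max(0,(0)−(0))=0 … min(1+(0),1−(0))=1
  k=0: (−1)^0·1.0000/(1)·0.2276^2·0.9737^0 = +0.051817
  k=1: (−1)^1·1.0000/(1)·0.2276^0·0.9737^2 = -0.948183
d^1_{0,0}(2.6823) = +0.051817 -0.948183 = -0.896366

d=-0.8964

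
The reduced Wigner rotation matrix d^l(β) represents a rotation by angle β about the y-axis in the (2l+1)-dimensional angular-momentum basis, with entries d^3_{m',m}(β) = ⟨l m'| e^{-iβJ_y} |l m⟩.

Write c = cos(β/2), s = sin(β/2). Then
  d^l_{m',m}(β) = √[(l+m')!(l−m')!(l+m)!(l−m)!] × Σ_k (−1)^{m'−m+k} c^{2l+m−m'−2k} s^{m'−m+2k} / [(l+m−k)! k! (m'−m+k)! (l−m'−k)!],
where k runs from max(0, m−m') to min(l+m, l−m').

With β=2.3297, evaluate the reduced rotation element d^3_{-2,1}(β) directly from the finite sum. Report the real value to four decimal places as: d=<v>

d=-0.5154

d^3_{-2,1}(β=2.3297) via Wigner's sum:
c=cos(2.3297/2)=0.394888, s=sin(2.3297/2)=0.918729; N=√[1·120·24·2]=75.894664
k: max(0,(1)−(-2))=3 … min(3+(1),3−(-2))=4
  k=3: (−1)^0·75.8947/(12)·0.3949^3·0.9187^3 = +0.302006
  k=4: (−1)^1·75.8947/(24)·0.3949^1·0.9187^5 = -0.817357
d^3_{-2,1}(2.3297) = +0.302006 -0.817357 = -0.515351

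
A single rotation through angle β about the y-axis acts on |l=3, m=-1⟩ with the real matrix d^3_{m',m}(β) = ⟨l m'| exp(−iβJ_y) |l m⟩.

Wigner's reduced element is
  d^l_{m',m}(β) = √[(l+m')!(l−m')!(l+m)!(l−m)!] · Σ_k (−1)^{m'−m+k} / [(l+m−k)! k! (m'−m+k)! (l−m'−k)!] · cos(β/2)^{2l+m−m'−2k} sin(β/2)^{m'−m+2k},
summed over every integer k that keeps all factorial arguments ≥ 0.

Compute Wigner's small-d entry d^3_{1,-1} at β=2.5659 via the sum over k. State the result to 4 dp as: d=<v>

d=0.2680

d^3_{1,-1}(β=2.5659) via Wigner's sum:
With c≡cos(β/2)=0.283888 and s≡sin(β/2)=0.958858, N=[24·2·2·24]^{1/2}=48.000000
k∈{0,1,2} keeps every argument non-negative
  k=0: (−1)^2·48.0000/(8)·0.2839^4·0.9589^2 = +0.035830
  k=1: (−1)^3·48.0000/(6)·0.2839^2·0.9589^4 = -0.545004
  k=2: (−1)^4·48.0000/(48)·0.2839^0·0.9589^6 = +0.777185
d^3_{1,-1}(2.5659) = +0.035830 -0.545004 +0.777185 = +0.268011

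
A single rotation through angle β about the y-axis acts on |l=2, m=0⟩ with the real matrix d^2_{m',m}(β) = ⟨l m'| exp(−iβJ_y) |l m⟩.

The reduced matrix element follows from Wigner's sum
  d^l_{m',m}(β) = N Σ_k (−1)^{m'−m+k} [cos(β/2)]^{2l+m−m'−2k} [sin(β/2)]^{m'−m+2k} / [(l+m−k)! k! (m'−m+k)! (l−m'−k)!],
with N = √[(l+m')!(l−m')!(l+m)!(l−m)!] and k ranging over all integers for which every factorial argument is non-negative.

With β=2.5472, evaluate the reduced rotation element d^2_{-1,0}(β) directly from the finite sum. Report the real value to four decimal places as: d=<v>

d=-0.5682

d^2_{-1,0}(β=2.5472) via Wigner's sum:
Half-angle: c=0.292841, s=0.956161. N=√(1·6·2·2)=4.898979
Admissible k: 1..2 (factorial args all ≥0)
  k=1: (−1)^0·4.8990/(2)·0.2928^3·0.9562^1 = +0.058817
  k=2: (−1)^1·4.8990/(2)·0.2928^1·0.9562^3 = -0.627047
d^2_{-1,0}(2.5472) = +0.058817 -0.627047 = -0.568231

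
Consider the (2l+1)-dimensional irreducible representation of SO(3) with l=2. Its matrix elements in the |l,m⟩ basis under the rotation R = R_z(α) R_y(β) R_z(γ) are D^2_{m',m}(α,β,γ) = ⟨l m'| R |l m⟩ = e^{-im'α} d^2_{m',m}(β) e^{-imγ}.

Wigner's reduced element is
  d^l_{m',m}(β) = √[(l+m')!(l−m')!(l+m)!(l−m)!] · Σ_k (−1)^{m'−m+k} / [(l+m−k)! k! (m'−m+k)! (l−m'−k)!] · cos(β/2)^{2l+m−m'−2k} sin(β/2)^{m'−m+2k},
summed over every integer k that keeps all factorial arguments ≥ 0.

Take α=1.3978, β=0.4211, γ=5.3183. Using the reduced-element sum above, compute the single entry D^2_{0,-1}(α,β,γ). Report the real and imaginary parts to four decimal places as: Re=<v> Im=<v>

Re=-0.2602 Im=0.3756

First d^2_{0,-1}(β=0.4211), then the phase factors e^{-i(0)α} and e^{-i(-1)γ}:
With c≡cos(β/2)=0.977916 and s≡sin(β/2)=0.208998, N=[2·2·1·6]^{1/2}=4.898979
k∈{0,1} keeps every argument non-negative
  k=0: (−1)^1·4.8990/(2)·0.9779^3·0.2090^1 = -0.478765
  k=1: (−1)^2·4.8990/(2)·0.9779^1·0.2090^3 = +0.021868
d^2_{0,-1}(0.4211) = -0.478765 +0.021868 = -0.456897
D = (+1.000000+0.000000i)·(-0.456897)·(+0.569511-0.821984i) = -0.260208+0.375562i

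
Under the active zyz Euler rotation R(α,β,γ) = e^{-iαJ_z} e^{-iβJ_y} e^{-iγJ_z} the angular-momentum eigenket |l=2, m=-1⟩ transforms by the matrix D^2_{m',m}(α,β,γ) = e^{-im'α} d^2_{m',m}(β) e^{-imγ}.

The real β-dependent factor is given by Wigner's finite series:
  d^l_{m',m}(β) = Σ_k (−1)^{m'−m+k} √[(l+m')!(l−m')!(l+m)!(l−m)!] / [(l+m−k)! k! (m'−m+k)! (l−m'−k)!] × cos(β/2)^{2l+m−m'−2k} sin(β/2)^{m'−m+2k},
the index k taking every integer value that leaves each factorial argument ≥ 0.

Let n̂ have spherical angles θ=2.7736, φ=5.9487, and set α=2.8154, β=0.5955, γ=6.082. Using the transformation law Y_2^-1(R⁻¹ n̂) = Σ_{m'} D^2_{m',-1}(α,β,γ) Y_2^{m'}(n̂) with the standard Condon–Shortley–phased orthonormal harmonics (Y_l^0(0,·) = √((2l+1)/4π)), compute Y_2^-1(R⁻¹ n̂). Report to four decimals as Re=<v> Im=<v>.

Re=-0.1659 Im=0.0361

Need the full column D^2_{m',-1} for m'=−2..2 at α=2.8154, β=0.5955, γ=6.082.
cos(β/2)=0.955999, sin(β/2)=0.293370
d^2_{-2,-1}: single k=1 term ⇒ +0.512646;  D = +0.336961-0.386347i
d^2_{-1,-1}: k∈[0..1] ⇒ +0.835275 -0.235976 = +0.599300;  D = -0.517873+0.301609i
d^2_{0,-1}: k∈[0..1] ⇒ -0.627861 +0.059126 = -0.568735;  D = -0.557264+0.113651i
d^2_{1,-1}: k∈[0..1] ⇒ +0.235976 -0.007407 = +0.228568;  D = -0.226785-0.028498i
d^2_{2,-1}: single k=0 term ⇒ -0.048276;  D = -0.043445-0.021051i
Y_2^{m'}(θ=2.7736,φ=5.9487) and Σ D·Y over m':
  (+0.3370-0.3863i)·(+0.0392+0.0310i)  (-0.5179+0.3016i)·(-0.2449-0.0851i)  (-0.5573+0.1137i)·(+0.5083+0.0000i)  (-0.2268-0.0285i)·(+0.2449-0.0851i)  (-0.0434-0.0211i)·(+0.0392-0.0310i)
Y_2^-1(R⁻¹ n̂) = -0.165892+0.036124i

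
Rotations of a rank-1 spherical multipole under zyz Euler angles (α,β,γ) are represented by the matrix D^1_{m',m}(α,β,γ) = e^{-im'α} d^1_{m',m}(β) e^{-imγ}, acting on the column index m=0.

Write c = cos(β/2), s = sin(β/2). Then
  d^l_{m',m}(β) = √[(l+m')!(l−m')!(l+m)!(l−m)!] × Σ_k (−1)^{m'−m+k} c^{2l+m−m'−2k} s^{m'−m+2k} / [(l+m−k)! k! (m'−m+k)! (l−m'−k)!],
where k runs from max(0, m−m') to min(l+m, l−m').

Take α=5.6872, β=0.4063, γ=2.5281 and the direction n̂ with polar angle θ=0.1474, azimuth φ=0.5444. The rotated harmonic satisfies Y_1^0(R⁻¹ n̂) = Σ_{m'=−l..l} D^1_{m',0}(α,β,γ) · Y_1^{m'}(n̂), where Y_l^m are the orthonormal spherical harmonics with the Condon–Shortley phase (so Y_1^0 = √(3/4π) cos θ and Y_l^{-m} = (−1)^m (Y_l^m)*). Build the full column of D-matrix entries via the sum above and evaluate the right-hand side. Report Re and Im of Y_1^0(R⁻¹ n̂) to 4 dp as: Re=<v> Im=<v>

Re=0.4558 Im=0.0000

Need the full column D^1_{m',0} for m'=−1..1 at α=5.6872, β=0.4063, γ=2.5281.
cos(β/2)=0.979436, sin(β/2)=0.201756
d^1_{-1,0}: single k=1 term ⇒ +0.279458;  D = +0.231278-0.156867i
d^1_{0,0}: k∈[0..1] ⇒ +0.959295 -0.040705 = +0.918589;  D = +0.918589+0.000000i
d^1_{1,0}: single k=0 term ⇒ -0.279458;  D = -0.231278-0.156867i
Y_1^{m'}(θ=0.1474,φ=0.5444) and Σ D·Y over m':
  (+0.2313-0.1569i)·(+0.0434-0.0263i)  (+0.9186+0.0000i)·(+0.4833+0.0000i)  (-0.2313-0.1569i)·(-0.0434-0.0263i)
Y_1^0(R⁻¹ n̂) = +0.455791+0.000000i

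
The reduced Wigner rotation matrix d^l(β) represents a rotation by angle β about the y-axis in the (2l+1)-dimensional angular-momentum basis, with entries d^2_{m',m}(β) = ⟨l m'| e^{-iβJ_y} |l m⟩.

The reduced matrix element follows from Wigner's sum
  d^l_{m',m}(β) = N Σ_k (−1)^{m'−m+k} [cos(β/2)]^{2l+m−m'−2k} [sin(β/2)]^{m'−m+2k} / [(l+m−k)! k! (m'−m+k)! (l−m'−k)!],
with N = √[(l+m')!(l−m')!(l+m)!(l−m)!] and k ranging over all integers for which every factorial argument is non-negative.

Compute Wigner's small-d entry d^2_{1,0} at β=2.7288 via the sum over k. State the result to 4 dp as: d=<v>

d=0.4501

d^2_{1,0}(β=2.7288) via Wigner's sum:
With c≡cos(β/2)=0.204934 and s≡sin(β/2)=0.978776, N=[6·1·2·2]^{1/2}=4.898979
k: max(0,(0)−(1))=0 … min(2+(0),2−(1))=1
  k=0: (−1)^1·4.8990/(2)·0.2049^3·0.9788^1 = -0.020635
  k=1: (−1)^2·4.8990/(2)·0.2049^1·0.9788^3 = +0.470695
d^2_{1,0}(2.7288) = -0.020635 +0.470695 = +0.450060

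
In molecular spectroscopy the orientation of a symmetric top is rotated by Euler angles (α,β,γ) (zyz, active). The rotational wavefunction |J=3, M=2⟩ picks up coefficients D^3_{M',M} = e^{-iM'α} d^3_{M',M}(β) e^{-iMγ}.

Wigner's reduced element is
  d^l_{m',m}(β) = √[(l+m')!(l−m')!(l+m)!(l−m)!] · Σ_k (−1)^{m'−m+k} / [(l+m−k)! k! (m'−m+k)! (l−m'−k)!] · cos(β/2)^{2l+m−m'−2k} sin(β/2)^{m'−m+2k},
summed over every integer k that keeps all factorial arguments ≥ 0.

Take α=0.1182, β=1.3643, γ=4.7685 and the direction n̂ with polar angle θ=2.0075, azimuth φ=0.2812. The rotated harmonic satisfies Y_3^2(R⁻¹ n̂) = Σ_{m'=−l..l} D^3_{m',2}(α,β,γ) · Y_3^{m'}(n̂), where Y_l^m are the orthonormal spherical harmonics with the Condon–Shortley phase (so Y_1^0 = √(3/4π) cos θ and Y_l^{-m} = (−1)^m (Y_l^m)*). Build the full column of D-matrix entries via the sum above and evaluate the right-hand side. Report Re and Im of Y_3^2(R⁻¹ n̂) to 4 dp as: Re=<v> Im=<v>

Re=-0.2842 Im=-0.1104

Need the full column D^3_{m',2} for m'=−3..3 at α=0.1182, β=1.3643, γ=4.7685.
cos(β/2)=0.776219, sin(β/2)=0.630463
d^3_{-3,2}: single k=5 term ⇒ +0.189391;  D = -0.183855-0.045456i
d^3_{-2,2}: k∈[4..5] ⇒ +0.475968 -0.062800 = +0.413168;  D = -0.409987-0.051175i
d^3_{-1,2}: k∈[3..4] ⇒ +0.741246 -0.244503 = +0.496743;  D = -0.496735-0.002969i
d^3_{0,2}: k∈[2..3] ⇒ +0.790346 -0.521397 = +0.268949;  D = -0.267258+0.030119i
d^3_{1,2}: k∈[1..2] ⇒ +0.561799 -0.741246 = -0.179447;  D = +0.174704-0.040984i
d^3_{2,2}: k∈[0..1] ⇒ +0.218729 -0.721484 = -0.502756;  D = +0.472512-0.171743i
d^3_{3,2}: single k=0 term ⇒ -0.435168;  D = +0.388606-0.195848i
Y_3^{m'}(θ=2.0075,φ=0.2812) and Σ D·Y over m':
  (-0.1839-0.0455i)·(+0.2064-0.2319i)  (-0.4100-0.0512i)·(-0.3003+0.1893i)  (-0.4967-0.0030i)·(-0.0297+0.0086i)  (-0.2673+0.0301i)·(+0.3323+0.0000i)  (+0.1747-0.0410i)·(+0.0297+0.0086i)  (+0.4725-0.1717i)·(-0.3003-0.1893i)  (+0.3886-0.1958i)·(-0.2064-0.2319i)
Y_3^2(R⁻¹ n̂) = -0.284194-0.110412i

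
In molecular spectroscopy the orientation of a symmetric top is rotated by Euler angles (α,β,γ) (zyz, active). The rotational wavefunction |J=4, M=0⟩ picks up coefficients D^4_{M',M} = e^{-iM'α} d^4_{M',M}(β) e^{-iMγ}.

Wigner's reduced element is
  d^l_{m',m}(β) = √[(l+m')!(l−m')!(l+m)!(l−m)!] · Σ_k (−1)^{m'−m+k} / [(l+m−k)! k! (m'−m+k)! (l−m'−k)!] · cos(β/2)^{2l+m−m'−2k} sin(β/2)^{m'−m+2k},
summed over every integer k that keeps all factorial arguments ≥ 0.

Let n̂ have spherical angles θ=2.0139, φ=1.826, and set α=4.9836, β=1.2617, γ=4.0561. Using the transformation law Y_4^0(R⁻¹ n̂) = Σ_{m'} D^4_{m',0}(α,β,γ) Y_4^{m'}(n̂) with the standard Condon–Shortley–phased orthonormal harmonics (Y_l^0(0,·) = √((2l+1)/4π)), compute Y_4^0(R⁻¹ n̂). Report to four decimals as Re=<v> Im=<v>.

Re=0.7710 Im=0.0000

Need the full column D^4_{m',0} for m'=−4..4 at α=4.9836, β=1.2617, γ=4.0561.
cos(β/2)=0.807526, sin(β/2)=0.589831
d^4_{-4,0}: single k=4 term ⇒ +0.430613;  D = +0.201118+0.380762i
d^4_{-3,0}: k∈[3..4] ⇒ +0.833741 -0.444809 = +0.388932;  D = -0.282671+0.267143i
d^4_{-2,0}: k∈[2..4] ⇒ +0.915203 -1.302052 +0.260497 = -0.126353;  D = +0.108216+0.065225i
d^4_{-1,0}: k∈[1..4] ⇒ +0.590663 -1.890748 +1.008732 -0.089695 = -0.381047;  D = -0.102082+0.367119i
d^4_{0,0}: k∈[0..4] ⇒ +0.180823 -1.543534 +1.852853 -0.439340 +0.014650 = +0.065452;  D = +0.065452+0.000000i
d^4_{1,0}: k∈[0..3] ⇒ -0.590663 +1.890748 -1.008732 +0.089695 = +0.381047;  D = +0.102082+0.367119i
d^4_{2,0}: k∈[0..2] ⇒ +0.915203 -1.302052 +0.260497 = -0.126353;  D = +0.108216-0.065225i
d^4_{3,0}: k∈[0..1] ⇒ -0.833741 +0.444809 = -0.388932;  D = +0.282671+0.267143i
d^4_{4,0}: single k=0 term ⇒ +0.430613;  D = +0.201118-0.380762i
Y_4^{m'}(θ=2.0139,φ=1.826) and Σ D·Y over m':
  (+0.2011+0.3808i)·(+0.1541-0.2513i)  (-0.2827+0.2671i)·(-0.2742-0.2853i)  (+0.1082+0.0652i)·(-0.0683+0.0382i)  (-0.1021+0.3671i)·(-0.0793-0.3038i)  (+0.0655+0.0000i)·(-0.1409+0.0000i)  (+0.1021+0.3671i)·(+0.0793-0.3038i)  (+0.1082-0.0652i)·(-0.0683-0.0382i)  (+0.2827+0.2671i)·(+0.2742-0.2853i)  (+0.2011-0.3808i)·(+0.1541+0.2513i)
Y_4^0(R⁻¹ n̂) = +0.771035+0.000000i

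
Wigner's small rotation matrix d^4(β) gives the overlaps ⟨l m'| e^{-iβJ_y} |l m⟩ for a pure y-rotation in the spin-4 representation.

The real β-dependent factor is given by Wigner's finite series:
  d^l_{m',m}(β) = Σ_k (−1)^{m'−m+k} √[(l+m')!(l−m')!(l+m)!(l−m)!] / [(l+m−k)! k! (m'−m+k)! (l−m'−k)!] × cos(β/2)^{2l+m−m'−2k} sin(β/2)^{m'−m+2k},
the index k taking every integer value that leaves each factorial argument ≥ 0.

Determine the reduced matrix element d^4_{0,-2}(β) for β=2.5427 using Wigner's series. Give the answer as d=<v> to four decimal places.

d=0.4743

d^4_{0,-2}(β=2.5427) via Wigner's sum:
c=cos(2.5427/2)=0.294991, s=sin(2.5427/2)=0.955500; N=√[24·24·2·720]=910.735966
k: max(0,(-2)−(0))=0 … min(4+(-2),4−(0))=2
  k=0: (−1)^2·910.7360/(96)·0.2950^6·0.9555^2 = +0.005707
  k=1: (−1)^3·910.7360/(36)·0.2950^4·0.9555^4 = -0.159679
  k=2: (−1)^4·910.7360/(96)·0.2950^2·0.9555^6 = +0.628237
d^4_{0,-2}(2.5427) = +0.005707 -0.159679 +0.628237 = +0.474265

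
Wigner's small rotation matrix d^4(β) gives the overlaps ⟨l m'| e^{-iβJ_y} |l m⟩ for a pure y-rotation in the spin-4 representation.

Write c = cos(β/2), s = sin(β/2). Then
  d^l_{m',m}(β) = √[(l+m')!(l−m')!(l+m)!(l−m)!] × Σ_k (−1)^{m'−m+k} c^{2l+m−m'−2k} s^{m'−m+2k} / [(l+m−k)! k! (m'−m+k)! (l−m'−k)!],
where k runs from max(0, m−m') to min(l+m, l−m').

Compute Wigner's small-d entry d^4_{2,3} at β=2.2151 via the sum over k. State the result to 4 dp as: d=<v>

d=-0.1313

d^4_{2,3}(β=2.2151) via Wigner's sum:
c=cos(2.2151/2)=0.446855, s=sin(2.2151/2)=0.894607; N=√[720·2·5040·1]=2693.993318
k: max(0,(3)−(2))=1 … min(4+(3),4−(2))=2
  k=1: (−1)^0·2693.9933/(720)·0.4469^7·0.8946^1 = +0.011909
  k=2: (−1)^1·2693.9933/(240)·0.4469^5·0.8946^3 = -0.143190
d^4_{2,3}(2.2151) = +0.011909 -0.143190 = -0.131281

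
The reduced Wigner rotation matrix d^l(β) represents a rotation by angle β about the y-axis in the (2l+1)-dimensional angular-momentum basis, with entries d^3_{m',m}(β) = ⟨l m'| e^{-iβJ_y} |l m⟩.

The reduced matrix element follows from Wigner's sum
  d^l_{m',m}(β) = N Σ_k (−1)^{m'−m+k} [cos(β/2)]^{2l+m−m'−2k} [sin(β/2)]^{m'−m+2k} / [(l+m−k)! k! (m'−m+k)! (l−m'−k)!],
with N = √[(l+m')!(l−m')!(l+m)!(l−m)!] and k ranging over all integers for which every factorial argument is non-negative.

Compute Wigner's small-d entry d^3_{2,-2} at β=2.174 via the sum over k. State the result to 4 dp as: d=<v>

d^3_{2,-2}(β=2.174) via Wigner's sum:
c=cos(2.174/2)=0.465143, s=sin(2.174/2)=0.885235; N=√[120·1·1·120]=120.000000
k∈{0,1} keeps every argument non-negative
  k=0: (−1)^4·120.0000/(24)·0.4651^2·0.8852^4 = +0.664322
  k=1: (−1)^5·120.0000/(120)·0.4651^0·0.8852^6 = -0.481230
d^3_{2,-2}(2.174) = +0.664322 -0.481230 = +0.183092

d=0.1831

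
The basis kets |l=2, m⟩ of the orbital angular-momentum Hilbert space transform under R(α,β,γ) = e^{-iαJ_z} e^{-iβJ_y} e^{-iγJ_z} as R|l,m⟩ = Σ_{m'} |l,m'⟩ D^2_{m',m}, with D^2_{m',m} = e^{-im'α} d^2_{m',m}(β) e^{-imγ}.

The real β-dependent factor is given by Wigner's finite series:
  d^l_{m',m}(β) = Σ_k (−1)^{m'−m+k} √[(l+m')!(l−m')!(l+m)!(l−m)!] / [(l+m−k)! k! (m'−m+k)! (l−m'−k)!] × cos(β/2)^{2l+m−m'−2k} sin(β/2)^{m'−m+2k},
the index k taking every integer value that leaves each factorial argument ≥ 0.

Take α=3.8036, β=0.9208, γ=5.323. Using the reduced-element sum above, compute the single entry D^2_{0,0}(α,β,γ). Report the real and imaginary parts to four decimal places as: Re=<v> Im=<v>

First d^2_{0,0}(β=0.9208), then the phase factors e^{-i(0)α} and e^{-i(0)γ}:
With c≡cos(β/2)=0.895875 and s≡sin(β/2)=0.444306, N=[2·2·2·2]^{1/2}=4.000000
The bounds max(0,m−m')=0 and min(l+m,l−m')=2 give 3 terms
  k=0: (−1)^0·4.0000/(4)·0.8959^4·0.4443^0 = +0.644154
  k=1: (−1)^1·4.0000/(1)·0.8959^2·0.4443^2 = -0.633753
  k=2: (−1)^2·4.0000/(4)·0.8959^0·0.4443^4 = +0.038970
d^2_{0,0}(0.9208) = +0.644154 -0.633753 +0.038970 = +0.049371
Attach z-rotation phases: D = e^{-i(0)(3.8036)}·(+0.049371)·e^{-i(0)(5.323)} = +0.049371+0.000000i

Re=0.0494 Im=0.0000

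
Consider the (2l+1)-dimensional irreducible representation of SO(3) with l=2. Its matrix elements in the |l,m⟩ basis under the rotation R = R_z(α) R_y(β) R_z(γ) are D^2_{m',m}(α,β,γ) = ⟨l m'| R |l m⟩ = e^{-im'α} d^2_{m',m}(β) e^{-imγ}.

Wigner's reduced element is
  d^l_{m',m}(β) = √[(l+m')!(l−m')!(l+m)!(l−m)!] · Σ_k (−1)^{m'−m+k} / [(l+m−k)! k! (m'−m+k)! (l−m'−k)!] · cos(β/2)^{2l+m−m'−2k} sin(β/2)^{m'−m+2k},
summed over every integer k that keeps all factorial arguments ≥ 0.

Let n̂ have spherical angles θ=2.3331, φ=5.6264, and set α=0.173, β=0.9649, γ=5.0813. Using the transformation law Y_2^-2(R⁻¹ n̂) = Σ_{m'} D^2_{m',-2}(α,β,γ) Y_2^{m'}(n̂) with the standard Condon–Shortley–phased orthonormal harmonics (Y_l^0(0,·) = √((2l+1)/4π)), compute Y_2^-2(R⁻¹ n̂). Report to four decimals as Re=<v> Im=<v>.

Need the full column D^2_{m',-2} for m'=−2..2 at α=0.173, β=0.9649, γ=5.0813.
cos(β/2)=0.885861, sin(β/2)=0.463951
d^2_{-2,-2}: single k=0 term ⇒ +0.615832;  D = -0.288181-0.544243i
d^2_{-1,-2}: single k=0 term ⇒ -0.645058;  D = +0.395483+0.509601i
d^2_{0,-2}: single k=0 term ⇒ +0.413762;  D = -0.306157-0.278329i
d^2_{1,-2}: single k=0 term ⇒ -0.176934;  D = +0.149453+0.094707i
d^2_{2,-2}: single k=0 term ⇒ +0.046333;  D = -0.042821-0.017693i
Y_2^{m'}(θ=2.3331,φ=5.6264) and Σ D·Y over m':
  (-0.2882-0.5442i)·(+0.0514+0.1954i)  (+0.3955+0.5096i)·(-0.3056-0.2356i)  (-0.3062-0.2783i)·(+0.1359+0.0000i)  (+0.1495+0.0947i)·(+0.3056-0.2356i)  (-0.0428-0.0177i)·(+0.0514-0.1954i)
Y_2^-2(R⁻¹ n̂) = +0.111475-0.369813i

Re=0.1115 Im=-0.3698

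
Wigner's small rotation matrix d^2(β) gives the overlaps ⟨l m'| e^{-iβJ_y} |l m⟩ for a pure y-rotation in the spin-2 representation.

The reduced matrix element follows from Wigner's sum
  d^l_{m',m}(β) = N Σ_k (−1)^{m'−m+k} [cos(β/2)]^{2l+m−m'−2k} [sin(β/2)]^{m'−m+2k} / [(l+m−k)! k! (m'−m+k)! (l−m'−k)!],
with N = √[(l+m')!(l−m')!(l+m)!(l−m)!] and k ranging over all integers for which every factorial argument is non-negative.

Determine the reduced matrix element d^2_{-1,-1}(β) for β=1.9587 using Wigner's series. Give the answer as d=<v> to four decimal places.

d^2_{-1,-1}(β=1.9587) via Wigner's sum:
Half-angle: c=0.557562, s=0.830135. N=√(1·6·1·6)=6.000000
k∈{0,1} keeps every argument non-negative
  k=0: (−1)^0·6.0000/(6)·0.5576^4·0.8301^0 = +0.096644
  k=1: (−1)^1·6.0000/(2)·0.5576^2·0.8301^2 = -0.642696
d^2_{-1,-1}(1.9587) = +0.096644 -0.642696 = -0.546052

d=-0.5461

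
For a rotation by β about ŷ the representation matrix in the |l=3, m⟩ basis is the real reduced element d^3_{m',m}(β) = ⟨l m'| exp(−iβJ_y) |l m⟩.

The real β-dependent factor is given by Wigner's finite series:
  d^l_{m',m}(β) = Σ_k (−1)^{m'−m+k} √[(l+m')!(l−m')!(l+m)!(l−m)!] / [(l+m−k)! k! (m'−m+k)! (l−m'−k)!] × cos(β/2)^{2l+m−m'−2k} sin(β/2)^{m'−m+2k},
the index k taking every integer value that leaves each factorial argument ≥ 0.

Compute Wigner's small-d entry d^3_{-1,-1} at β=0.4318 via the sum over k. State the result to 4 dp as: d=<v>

d=0.5464

d^3_{-1,-1}(β=0.4318) via Wigner's sum:
Half-angle: c=0.976784, s=0.214227. N=√(2·24·2·24)=48.000000
Admissible k: 0..2 (factorial args all ≥0)
  k=0: (−1)^0·48.0000/(48)·0.9768^6·0.2142^0 = +0.868543
  k=1: (−1)^1·48.0000/(6)·0.9768^4·0.2142^2 = -0.334219
  k=2: (−1)^2·48.0000/(8)·0.9768^2·0.2142^4 = +0.012057
d^3_{-1,-1}(0.4318) = +0.868543 -0.334219 +0.012057 = +0.546381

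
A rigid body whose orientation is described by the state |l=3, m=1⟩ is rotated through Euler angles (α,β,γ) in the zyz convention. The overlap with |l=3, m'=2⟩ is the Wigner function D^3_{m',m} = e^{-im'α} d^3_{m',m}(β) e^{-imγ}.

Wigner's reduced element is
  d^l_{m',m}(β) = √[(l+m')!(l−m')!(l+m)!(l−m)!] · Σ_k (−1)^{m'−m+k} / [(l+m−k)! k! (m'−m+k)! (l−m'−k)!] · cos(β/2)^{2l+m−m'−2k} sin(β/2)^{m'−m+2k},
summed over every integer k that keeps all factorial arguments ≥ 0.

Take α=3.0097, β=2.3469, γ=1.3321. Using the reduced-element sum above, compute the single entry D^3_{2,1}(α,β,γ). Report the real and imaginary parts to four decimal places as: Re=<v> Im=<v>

Re=0.1262 Im=-0.2296

Split into d^3_{2,1}(β=2.3469) × two z-phases.
With c≡cos(β/2)=0.386973 and s≡sin(β/2)=0.922091, N=[120·1·24·2]^{1/2}=75.894664
The bounds max(0,m−m')=0 and min(l+m,l−m')=1 give 2 terms
  k=0: (−1)^1·75.8947/(24)·0.3870^5·0.9221^1 = -0.025303
  k=1: (−1)^2·75.8947/(12)·0.3870^3·0.9221^3 = +0.287338
d^3_{2,1}(2.3469) = -0.025303 +0.287338 = +0.262035
D = (+0.965410+0.260737i)·(+0.262035)·(+0.236436-0.971647i) = +0.126196-0.229645i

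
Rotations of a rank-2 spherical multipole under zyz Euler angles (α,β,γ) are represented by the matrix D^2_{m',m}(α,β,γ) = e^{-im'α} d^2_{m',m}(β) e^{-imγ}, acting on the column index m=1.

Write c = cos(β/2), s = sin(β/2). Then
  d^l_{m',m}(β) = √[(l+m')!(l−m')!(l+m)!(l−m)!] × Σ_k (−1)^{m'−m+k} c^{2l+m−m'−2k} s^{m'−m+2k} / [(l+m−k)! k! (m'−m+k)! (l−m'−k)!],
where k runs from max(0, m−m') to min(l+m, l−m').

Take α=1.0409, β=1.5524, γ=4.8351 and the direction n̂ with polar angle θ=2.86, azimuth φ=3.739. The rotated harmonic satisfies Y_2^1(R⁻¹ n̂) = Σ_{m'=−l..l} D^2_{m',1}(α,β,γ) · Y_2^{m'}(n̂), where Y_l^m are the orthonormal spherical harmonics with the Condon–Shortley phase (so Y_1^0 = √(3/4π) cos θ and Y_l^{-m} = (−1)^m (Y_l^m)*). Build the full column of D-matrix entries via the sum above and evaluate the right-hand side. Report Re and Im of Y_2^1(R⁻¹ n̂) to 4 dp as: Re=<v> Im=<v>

Need the full column D^2_{m',1} for m'=−2..2 at α=1.0409, β=1.5524, γ=4.8351.
cos(β/2)=0.713581, sin(β/2)=0.700573
d^2_{-2,1}: single k=3 term ⇒ +0.490719;  D = -0.454189-0.185791i
d^2_{-1,1}: k∈[2..3] ⇒ +0.749746 -0.240887 = +0.508859;  D = -0.404290+0.309010i
d^2_{0,1}: k∈[1..2] ⇒ +0.623532 -0.601006 = +0.022526;  D = +0.002757+0.022356i
d^2_{1,1}: k∈[0..1] ⇒ +0.259282 -0.749746 = -0.490464;  D = -0.450363-0.194237i
d^2_{2,1}: single k=0 term ⇒ -0.509111;  D = -0.410259+0.301466i
Y_2^{m'}(θ=2.86,φ=3.739) and Σ D·Y over m':
  (-0.4542-0.1858i)·(+0.0110-0.0277i)  (-0.4043+0.3090i)·(+0.1705-0.1160i)  (+0.0028+0.0224i)·(+0.5577+0.0000i)  (-0.4504-0.1942i)·(-0.1705-0.1160i)  (-0.4103+0.3015i)·(+0.0110+0.0277i)
Y_2^1(R⁻¹ n̂) = -0.000279+0.199902i

Re=-0.0003 Im=0.1999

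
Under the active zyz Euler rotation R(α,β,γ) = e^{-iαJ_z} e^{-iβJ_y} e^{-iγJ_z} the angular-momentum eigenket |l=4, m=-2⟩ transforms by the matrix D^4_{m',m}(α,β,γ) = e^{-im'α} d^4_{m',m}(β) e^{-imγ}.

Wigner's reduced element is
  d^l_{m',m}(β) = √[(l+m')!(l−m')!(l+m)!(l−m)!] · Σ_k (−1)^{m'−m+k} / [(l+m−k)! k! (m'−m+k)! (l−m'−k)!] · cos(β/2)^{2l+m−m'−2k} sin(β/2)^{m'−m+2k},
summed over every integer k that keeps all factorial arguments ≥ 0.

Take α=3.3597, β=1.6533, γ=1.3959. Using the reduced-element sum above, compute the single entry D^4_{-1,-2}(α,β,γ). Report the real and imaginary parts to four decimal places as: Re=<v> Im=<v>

First d^4_{-1,-2}(β=1.6533), then the phase factors e^{-i(-1)α} and e^{-i(-2)γ}:
With c≡cos(β/2)=0.677344 and s≡sin(β/2)=0.735666, N=[6·120·2·720]^{1/2}=1018.233765
Admissible k: 0..2 (factorial args all ≥0)
  k=0: (−1)^1·1018.2338/(240)·0.6773^7·0.7357^1 = -0.204166
  k=1: (−1)^2·1018.2338/(48)·0.6773^5·0.7357^3 = +1.204192
  k=2: (−1)^3·1018.2338/(72)·0.6773^3·0.7357^5 = -0.946995
d^4_{-1,-2}(1.6533) = -0.204166 +1.204192 -0.946995 = +0.053031
Attach z-rotation phases: D = e^{-i(-1)(3.3597)}·(+0.053031)·e^{-i(-2)(1.3959)} = +0.052572-0.006963i

Re=0.0526 Im=-0.0070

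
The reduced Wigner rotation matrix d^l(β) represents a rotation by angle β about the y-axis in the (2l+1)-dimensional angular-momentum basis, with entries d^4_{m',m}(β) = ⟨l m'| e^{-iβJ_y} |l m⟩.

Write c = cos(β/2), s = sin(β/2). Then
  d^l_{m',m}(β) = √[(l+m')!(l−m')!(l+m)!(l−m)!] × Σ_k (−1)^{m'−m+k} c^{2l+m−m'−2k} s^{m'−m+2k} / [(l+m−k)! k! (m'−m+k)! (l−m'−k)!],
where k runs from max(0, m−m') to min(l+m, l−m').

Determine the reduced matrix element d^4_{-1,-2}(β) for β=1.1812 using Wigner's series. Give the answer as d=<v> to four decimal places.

d^4_{-1,-2}(β=1.1812) via Wigner's sum:
c=cos(1.1812/2)=0.830607, s=sin(1.1812/2)=0.556859; N=√[6·120·2·720]=1018.233765
Admissible k: 0..2 (factorial args all ≥0)
  k=0: (−1)^1·1018.2338/(240)·0.8306^7·0.5569^1 = -0.644392
  k=1: (−1)^2·1018.2338/(48)·0.8306^5·0.5569^3 = +1.448173
  k=2: (−1)^3·1018.2338/(72)·0.8306^3·0.5569^5 = -0.433940
d^4_{-1,-2}(1.1812) = -0.644392 +1.448173 -0.433940 = +0.369841

d=0.3698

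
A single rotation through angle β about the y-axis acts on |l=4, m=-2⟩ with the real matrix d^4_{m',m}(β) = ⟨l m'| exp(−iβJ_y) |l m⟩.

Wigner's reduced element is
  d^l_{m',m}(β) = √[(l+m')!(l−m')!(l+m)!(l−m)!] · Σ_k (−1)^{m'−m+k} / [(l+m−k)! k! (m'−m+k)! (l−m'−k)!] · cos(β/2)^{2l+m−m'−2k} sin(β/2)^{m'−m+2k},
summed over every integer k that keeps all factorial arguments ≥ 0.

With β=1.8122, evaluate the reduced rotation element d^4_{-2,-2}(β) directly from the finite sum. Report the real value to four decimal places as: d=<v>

d^4_{-2,-2}(β=1.8122) via Wigner's sum:
With c≡cos(β/2)=0.616820 and s≡sin(β/2)=0.787104, N=[2·720·2·720]^{1/2}=1440.000000
Admissible k: 0..2 (factorial args all ≥0)
  k=0: (−1)^0·1440.0000/(1440)·0.6168^8·0.7871^0 = +0.020954
  k=1: (−1)^1·1440.0000/(120)·0.6168^6·0.7871^2 = -0.409446
  k=2: (−1)^2·1440.0000/(96)·0.6168^4·0.7871^4 = +0.833401
d^4_{-2,-2}(1.8122) = +0.020954 -0.409446 +0.833401 = +0.444909

d=0.4449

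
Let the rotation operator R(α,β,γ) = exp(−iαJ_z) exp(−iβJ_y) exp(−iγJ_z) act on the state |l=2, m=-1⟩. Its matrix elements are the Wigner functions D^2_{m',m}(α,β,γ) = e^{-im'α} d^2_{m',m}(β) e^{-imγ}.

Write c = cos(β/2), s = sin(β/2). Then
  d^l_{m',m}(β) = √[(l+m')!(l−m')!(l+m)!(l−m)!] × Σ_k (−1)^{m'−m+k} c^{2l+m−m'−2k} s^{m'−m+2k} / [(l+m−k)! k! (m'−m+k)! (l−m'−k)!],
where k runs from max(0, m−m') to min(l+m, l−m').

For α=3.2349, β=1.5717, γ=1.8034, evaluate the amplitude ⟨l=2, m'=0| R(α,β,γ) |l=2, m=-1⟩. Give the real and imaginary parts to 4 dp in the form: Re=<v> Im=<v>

First d^2_{0,-1}(β=1.5717), then the phase factors e^{-i(0)α} and e^{-i(-1)γ}:
Half-angle: c=0.706787, s=0.707426. N=√(2·2·1·6)=4.898979
The bounds max(0,m−m')=0 and min(l+m,l−m')=1 give 2 terms
  k=0: (−1)^1·4.8990/(2)·0.7068^3·0.7074^1 = -0.611819
  k=1: (−1)^2·4.8990/(2)·0.7068^1·0.7074^3 = +0.612926
d^2_{0,-1}(1.5717) = -0.611819 +0.612926 = +0.001107
Attach z-rotation phases: D = e^{-i(0)(3.2349)}·(+0.001107)·e^{-i(-1)(1.8034)} = -0.000255+0.001077i

Re=-0.0003 Im=0.0011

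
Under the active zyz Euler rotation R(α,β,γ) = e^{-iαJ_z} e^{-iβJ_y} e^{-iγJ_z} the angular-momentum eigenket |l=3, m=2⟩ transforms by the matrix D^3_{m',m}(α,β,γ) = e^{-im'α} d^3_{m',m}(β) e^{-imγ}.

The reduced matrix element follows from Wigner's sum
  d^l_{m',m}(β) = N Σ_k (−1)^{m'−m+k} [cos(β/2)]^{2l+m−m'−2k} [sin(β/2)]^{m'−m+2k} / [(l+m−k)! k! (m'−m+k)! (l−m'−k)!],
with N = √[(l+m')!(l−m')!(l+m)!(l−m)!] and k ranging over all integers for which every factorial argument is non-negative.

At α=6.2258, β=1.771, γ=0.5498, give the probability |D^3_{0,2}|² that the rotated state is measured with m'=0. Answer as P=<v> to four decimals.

P=0.0684

D^3_{0,2}(6.2258,1.771,0.5498) = e^{-i·0·6.2258}·d^3_{0,2}(1.771)·e^{-i·2·0.5498}. Compute d first:
c=cos(1.771/2)=0.632902, s=sin(1.771/2)=0.774232; N=√[6·6·120·1]=65.726707
The bounds max(0,m−m')=2 and min(l+m,l−m')=3 give 2 terms
  k=2: (−1)^0·65.7267/(12)·0.6329^4·0.7742^2 = +0.526805
  k=3: (−1)^1·65.7267/(12)·0.6329^2·0.7742^4 = -0.788347
d^3_{0,2}(1.771) = +0.526805 -0.788347 = -0.261543
|D^3_{0,2}|² = |d^3_{0,2}(β)|² = (-0.261543)² = 0.068405 (the z-rotation phases have unit modulus)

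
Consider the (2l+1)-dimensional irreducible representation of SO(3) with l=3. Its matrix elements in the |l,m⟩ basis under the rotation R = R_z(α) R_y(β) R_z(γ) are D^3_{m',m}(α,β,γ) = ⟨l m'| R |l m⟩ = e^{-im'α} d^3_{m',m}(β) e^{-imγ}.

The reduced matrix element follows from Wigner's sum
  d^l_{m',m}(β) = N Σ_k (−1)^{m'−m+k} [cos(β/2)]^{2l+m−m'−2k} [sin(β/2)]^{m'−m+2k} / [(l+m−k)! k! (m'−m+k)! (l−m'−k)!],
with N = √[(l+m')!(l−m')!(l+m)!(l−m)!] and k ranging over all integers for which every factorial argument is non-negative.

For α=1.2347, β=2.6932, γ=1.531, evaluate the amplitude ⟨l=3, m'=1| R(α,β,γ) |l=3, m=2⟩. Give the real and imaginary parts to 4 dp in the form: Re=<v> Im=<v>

Re=0.0253 Im=-0.0574

First d^3_{1,2}(β=2.6932), then the phase factors e^{-i(1)α} and e^{-i(2)γ}:
With c≡cos(β/2)=0.222323 and s≡sin(β/2)=0.974973, N=[24·2·120·1]^{1/2}=75.894664
Admissible k: 1..2 (factorial args all ≥0)
  k=1: (−1)^0·75.8947/(24)·0.2223^5·0.9750^1 = +0.001675
  k=2: (−1)^1·75.8947/(12)·0.2223^3·0.9750^3 = -0.064411
d^3_{1,2}(2.6932) = +0.001675 -0.064411 = -0.062736
Phases: e^{-i·(1)·1.2347}=+0.329804-0.944049i, e^{-i·(2)·1.531}=-0.996834-0.079509i ⇒ D=+0.025334-0.057394i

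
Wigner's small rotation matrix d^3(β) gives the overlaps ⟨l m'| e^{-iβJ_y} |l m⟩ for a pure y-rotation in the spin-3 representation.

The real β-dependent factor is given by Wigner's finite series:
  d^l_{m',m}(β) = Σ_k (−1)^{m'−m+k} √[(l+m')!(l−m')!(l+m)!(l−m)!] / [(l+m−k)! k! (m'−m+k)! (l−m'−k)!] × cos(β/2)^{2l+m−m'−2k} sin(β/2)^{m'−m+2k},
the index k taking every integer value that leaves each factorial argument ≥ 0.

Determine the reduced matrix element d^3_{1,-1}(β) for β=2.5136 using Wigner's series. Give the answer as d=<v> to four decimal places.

d^3_{1,-1}(β=2.5136) via Wigner's sum:
Half-angle: c=0.308862, s=0.951107. N=√(24·2·2·24)=48.000000
Admissible k: 0..2 (factorial args all ≥0)
  k=0: (−1)^2·48.0000/(8)·0.3089^4·0.9511^2 = +0.049393
  k=1: (−1)^3·48.0000/(6)·0.3089^2·0.9511^4 = -0.624505
  k=2: (−1)^4·48.0000/(48)·0.3089^0·0.9511^6 = +0.740246
d^3_{1,-1}(2.5136) = +0.049393 -0.624505 +0.740246 = +0.165133

d=0.1651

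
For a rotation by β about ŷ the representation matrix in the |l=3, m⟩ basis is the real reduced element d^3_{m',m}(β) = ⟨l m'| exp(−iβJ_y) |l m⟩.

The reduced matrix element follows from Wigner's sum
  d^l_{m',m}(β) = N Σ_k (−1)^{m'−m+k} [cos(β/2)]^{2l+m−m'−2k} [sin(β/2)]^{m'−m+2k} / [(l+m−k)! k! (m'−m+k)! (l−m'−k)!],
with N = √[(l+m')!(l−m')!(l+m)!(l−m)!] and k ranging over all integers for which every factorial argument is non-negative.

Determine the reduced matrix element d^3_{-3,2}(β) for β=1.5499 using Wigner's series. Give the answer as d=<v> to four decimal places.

d=0.2935

d^3_{-3,2}(β=1.5499) via Wigner's sum:
c=cos(1.5499/2)=0.714456, s=sin(1.5499/2)=0.699680; N=√[1·720·120·1]=293.938769
The bounds max(0,m−m')=5 and min(l+m,l−m')=5 give 1 term
  k=5: (−1)^0·293.9388/(120)·0.7145^1·0.6997^5 = +0.293460
d^3_{-3,2}(1.5499) = +0.293460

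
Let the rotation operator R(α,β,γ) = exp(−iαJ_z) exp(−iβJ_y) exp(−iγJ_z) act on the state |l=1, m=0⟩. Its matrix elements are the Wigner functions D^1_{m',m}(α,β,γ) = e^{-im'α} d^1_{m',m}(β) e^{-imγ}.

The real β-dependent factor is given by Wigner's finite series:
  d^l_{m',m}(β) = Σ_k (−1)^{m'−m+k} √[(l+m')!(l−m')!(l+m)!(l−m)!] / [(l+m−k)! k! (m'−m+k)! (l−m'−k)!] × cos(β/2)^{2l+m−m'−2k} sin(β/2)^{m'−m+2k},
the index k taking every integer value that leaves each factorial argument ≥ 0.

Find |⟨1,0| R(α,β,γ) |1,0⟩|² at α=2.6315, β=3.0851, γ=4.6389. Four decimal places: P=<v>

P=0.9968

First d^1_{0,0}(β=3.0851), then the phase factors e^{-i(0)α} and e^{-i(0)γ}:
Half-angle: c=0.028243, s=0.999601. N=√(1·1·1·1)=1.000000
k∈{0,1} keeps every argument non-negative
  k=0: (−1)^0·1.0000/(1)·0.0282^2·0.9996^0 = +0.000798
  k=1: (−1)^1·1.0000/(1)·0.0282^0·0.9996^2 = -0.999202
d^1_{0,0}(3.0851) = +0.000798 -0.999202 = -0.998405
|D^1_{0,0}|² = |d^1_{0,0}(β)|² = (-0.998405)² = 0.996812 (the z-rotation phases have unit modulus)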